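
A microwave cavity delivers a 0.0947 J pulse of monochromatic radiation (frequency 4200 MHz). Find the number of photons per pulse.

3.40e22 photons

Per-photon energy: E = 2.783e-24 J (from frequency = 4200 MHz).
N = E_total / E_photon = 0.0947 J / 2.783e-24 J = 3.40e22.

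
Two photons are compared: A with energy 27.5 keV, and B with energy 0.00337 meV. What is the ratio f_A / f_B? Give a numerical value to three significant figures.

8.16·10^9

f_A = 6.649·10^18 Hz (from energy = 27.5 keV, via f = E/h).
f_B = 8.149·10^8 Hz (from energy = 0.00337 meV, via f = E/h).
Ratio = 6.649·10^18 / 8.149·10^8 = 8.16·10^9.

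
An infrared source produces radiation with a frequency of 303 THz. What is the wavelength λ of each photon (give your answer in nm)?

989 nm

First convert: f = 303 THz = 3.03 × 10^14 Hz.
Since λ = c/f for a photon, λ = 9.894 × 10^-7 m.
Converting to nm: λ = 989.4 nm ≈ 989 nm.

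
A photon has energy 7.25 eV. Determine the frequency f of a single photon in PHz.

1.75 PHz

Convert to SI: E = 7.25 eV = 1.1616·10^-18 J.
The photon relation is f = E/h, giving f = 1.753·10^15 Hz.
Converting to PHz: f = 1.753 PHz ≈ 1.75 PHz.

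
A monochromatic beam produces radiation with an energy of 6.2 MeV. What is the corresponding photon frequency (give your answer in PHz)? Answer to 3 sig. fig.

Convert to SI: E = 6.2 MeV = 9.9335 × 10^-13 J.
Since f = E/h for a photon, f = 1.499 × 10^21 Hz.
Converting to PHz: f = 1.499 × 10^6 PHz ≈ 1.50 × 10^6 PHz.

1.50 × 10^6 PHz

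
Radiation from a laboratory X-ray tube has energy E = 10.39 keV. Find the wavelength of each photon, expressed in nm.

First convert: E = 10.39 keV = 1.6647 × 10^-15 J.
Since λ = hc/E for a photon, λ = 1.193 × 10^-10 m.
Converting to nm: λ = 0.1193 nm ≈ 0.119 nm.

0.119 nm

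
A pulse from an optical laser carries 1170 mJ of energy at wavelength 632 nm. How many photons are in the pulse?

Per-photon energy: E = 3.143 × 10^-19 J (from wavelength = 632 nm).
N = E_total / E_photon = 1.17 J / 3.143 × 10^-19 J = 3.72 × 10^18.

3.72 × 10^18 photons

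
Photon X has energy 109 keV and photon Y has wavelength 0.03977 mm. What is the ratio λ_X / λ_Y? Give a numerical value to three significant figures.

2.86e-7

λ_X = 1.137e-11 m (from energy = 109 keV, via λ = hc/E).
λ_Y = 3.977e-5 m (from wavelength = 0.03977 mm, via λ given directly).
Ratio = 1.137e-11 / 3.977e-5 = 2.86e-7.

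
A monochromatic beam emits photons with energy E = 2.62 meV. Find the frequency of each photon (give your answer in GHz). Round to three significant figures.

634 GHz

Convert to SI: E = 2.62 meV = 4.1977e-22 J.
The photon relation is f = E/h, giving f = 6.335e11 Hz.
Converting to GHz: f = 633.5 GHz ≈ 634 GHz.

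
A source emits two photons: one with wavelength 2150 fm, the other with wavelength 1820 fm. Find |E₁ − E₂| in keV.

105 keV

Using E = hc/λ: E₁ = 9.239e-14 J, E₂ = 1.091e-13 J.
|ΔE| = |9.239e-14 − 1.091e-13| = 1.68e-14 J = 105 keV.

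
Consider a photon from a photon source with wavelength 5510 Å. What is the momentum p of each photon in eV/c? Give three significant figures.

2.25 eV/c

Convert to SI: λ = 5510 Å = 5.51e-7 m.
Since p = h/λ for a photon, p = 1.203e-27 kg·m/s.
Converting to eV/c: p = 2.250 eV/c ≈ 2.25 eV/c.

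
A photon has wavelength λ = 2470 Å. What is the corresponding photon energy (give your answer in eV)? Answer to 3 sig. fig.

5.02 eV

Use h = 6.62607015e-34 J·s, c = 2.99792458e8 m/s, 1 eV = 1.602176634e-19 J.
In SI units: λ = 2470 Å = 2.47e-7 m.
The photon relation is E = hc/λ, giving E = 8.042e-19 J.
Converting to eV: E = 5.020 eV ≈ 5.02 eV.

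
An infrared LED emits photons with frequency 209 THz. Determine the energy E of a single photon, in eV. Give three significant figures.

In SI units: f = 209 THz = 2.09·10^14 Hz.
Since E = hf for a photon, E = 1.385·10^-19 J.
Converting to eV: E = 0.8644 eV ≈ 0.864 eV.

0.864 eV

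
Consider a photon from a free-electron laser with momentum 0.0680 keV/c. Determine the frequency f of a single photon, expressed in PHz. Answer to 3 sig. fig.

16.4 PHz

Use h = 6.62607015 × 10^-34 J·s, c = 2.99792458 × 10^8 m/s, 1 eV = 1.602176634 × 10^-19 J.
In SI units: p = 0.0680 keV/c = 3.6341 × 10^-26 kg·m/s.
The photon relation is f = pc/h, giving f = 1.644 × 10^16 Hz.
Converting to PHz: f = 16.44 PHz ≈ 16.4 PHz.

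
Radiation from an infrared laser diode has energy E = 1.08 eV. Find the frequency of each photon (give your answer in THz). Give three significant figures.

261 THz

Convert to SI: E = 1.08 eV = 1.7304 × 10^-19 J.
Since f = E/h for a photon, f = 2.611 × 10^14 Hz.
Converting to THz: f = 261.1 THz ≈ 261 THz.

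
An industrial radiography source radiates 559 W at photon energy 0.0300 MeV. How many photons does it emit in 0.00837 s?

Total energy: E_total = P·t = 559 × 0.00837 = 4.679 J.
Per-photon energy: E = 4.807e-15 J.
N = E_total / E_photon = 9.73e14.

9.73e14 photons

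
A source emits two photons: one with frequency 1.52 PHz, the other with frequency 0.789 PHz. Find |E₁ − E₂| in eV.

Using E = hf: E₁ = 1.007e-18 J, E₂ = 5.228e-19 J.
|ΔE| = |1.007e-18 − 5.228e-19| = 4.84e-19 J = 3.02 eV.

3.02 eV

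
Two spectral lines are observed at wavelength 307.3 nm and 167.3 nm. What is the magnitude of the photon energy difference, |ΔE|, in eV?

3.38 eV

Using E = hc/λ: E₁ = 6.4642 × 10^-19 J, E₂ = 1.1874 × 10^-18 J.
|ΔE| = |6.4642 × 10^-19 − 1.1874 × 10^-18| = 5.41 × 10^-19 J = 3.38 eV.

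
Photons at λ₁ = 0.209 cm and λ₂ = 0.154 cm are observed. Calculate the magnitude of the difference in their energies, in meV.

0.212 meV

Using E = hc/λ: E₁ = 9.505e-23 J, E₂ = 1.290e-22 J.
|ΔE| = |9.505e-23 − 1.290e-22| = 3.39e-23 J = 0.212 meV.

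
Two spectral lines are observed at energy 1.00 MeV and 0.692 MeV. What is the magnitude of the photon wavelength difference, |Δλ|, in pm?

0.552 pm

Using λ = hc/E: λ₁ = 1.240·10^-12 m, λ₂ = 1.792·10^-12 m.
|Δλ| = |1.240·10^-12 − 1.792·10^-12| = 5.52·10^-13 m = 0.552 pm.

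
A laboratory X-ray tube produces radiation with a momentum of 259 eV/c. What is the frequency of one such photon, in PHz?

62.6 PHz

Take h = 6.62607015e-34 J·s, c = 2.99792458e8 m/s, 1 eV = 1.602176634e-19 J.
Convert to SI: p = 259 eV/c = 1.3842e-25 kg·m/s.
For a photon f = pc/h, so f = 6.263e16 Hz.
Converting to PHz: f = 62.63 PHz ≈ 62.6 PHz.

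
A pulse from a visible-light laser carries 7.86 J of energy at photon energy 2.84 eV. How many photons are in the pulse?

Per-photon energy: E = 4.550 × 10^-19 J (from energy = 2.84 eV).
N = E_total / E_photon = 7.86 J / 4.550 × 10^-19 J = 1.73 × 10^19.

1.73 × 10^19 photons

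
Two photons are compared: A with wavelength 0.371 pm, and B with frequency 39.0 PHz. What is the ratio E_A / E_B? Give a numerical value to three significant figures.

E_A = 5.354e-13 J (from wavelength = 0.371 pm, via E = hc/λ).
E_B = 2.584e-17 J (from frequency = 39.0 PHz, via E = hf).
Ratio = 5.354e-13 / 2.584e-17 = 2.07e4.

2.07e4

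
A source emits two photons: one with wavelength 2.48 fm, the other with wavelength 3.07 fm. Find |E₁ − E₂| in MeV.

96.1 MeV

Using E = hc/λ: E₁ = 8.010 × 10^-11 J, E₂ = 6.471 × 10^-11 J.
|ΔE| = |8.010 × 10^-11 − 6.471 × 10^-11| = 1.54 × 10^-11 J = 96.1 MeV.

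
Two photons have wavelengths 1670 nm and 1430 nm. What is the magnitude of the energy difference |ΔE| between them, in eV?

Using E = hc/λ: E₁ = 1.189 × 10^-19 J, E₂ = 1.389 × 10^-19 J.
|ΔE| = |1.189 × 10^-19 − 1.389 × 10^-19| = 2.00 × 10^-20 J = 0.125 eV.

0.125 eV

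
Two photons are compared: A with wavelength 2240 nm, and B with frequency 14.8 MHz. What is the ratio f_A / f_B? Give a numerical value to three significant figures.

f_A = 1.338e14 Hz (from wavelength = 2240 nm, via f = c/λ).
f_B = 1.480e7 Hz (from frequency = 14.8 MHz, via f given directly).
Ratio = 1.338e14 / 1.480e7 = 9.04e6.

9.04e6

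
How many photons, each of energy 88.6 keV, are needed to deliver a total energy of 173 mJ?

1.22e13 photons

Per-photon energy: E = 1.420e-14 J (from energy = 88.6 keV).
N = E_total / E_photon = 0.173 J / 1.420e-14 J = 1.22e13.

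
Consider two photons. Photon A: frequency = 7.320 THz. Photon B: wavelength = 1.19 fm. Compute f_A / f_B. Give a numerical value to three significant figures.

f_A = 7.320 × 10^12 Hz (from frequency = 7.320 THz, via f given directly).
f_B = 2.519 × 10^23 Hz (from wavelength = 1.19 fm, via f = c/λ).
Ratio = 7.320 × 10^12 / 2.519 × 10^23 = 2.91 × 10^-11.

2.91 × 10^-11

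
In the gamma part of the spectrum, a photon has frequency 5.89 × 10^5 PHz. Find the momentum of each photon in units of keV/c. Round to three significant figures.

2440 keV/c

(h = 6.62607015 × 10^-34 J·s, c = 2.99792458 × 10^8 m/s, 1 eV = 1.602176634 × 10^-19 J.)
Convert to SI: f = 5.89 × 10^5 PHz = 5.89 × 10^20 Hz.
Since p = hf/c for a photon, p = 1.302 × 10^-21 kg·m/s.
Converting to keV/c: p = 2436 keV/c ≈ 2440 keV/c.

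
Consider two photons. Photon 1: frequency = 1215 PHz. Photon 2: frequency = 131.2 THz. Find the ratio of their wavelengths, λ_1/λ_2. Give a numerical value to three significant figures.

λ_1 = 2.467e-10 m (from frequency = 1215 PHz, via λ = c/f).
λ_2 = 2.285e-6 m (from frequency = 131.2 THz, via λ = c/f).
Ratio = 2.467e-10 / 2.285e-6 = 1.08e-4.

1.08e-4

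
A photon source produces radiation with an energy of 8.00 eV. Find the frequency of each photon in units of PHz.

1.93 PHz

Convert to SI: E = 8.00 eV = 1.2817e-18 J.
For a photon f = E/h, so f = 1.934e15 Hz.
Converting to PHz: f = 1.934 PHz ≈ 1.93 PHz.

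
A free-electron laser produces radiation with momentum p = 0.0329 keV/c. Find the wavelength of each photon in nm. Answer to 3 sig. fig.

37.7 nm

(h = 6.62607015 × 10^-34 J·s, c = 2.99792458 × 10^8 m/s, 1 eV = 1.602176634 × 10^-19 J.)
Convert to SI: p = 0.0329 keV/c = 1.7583 × 10^-26 kg·m/s.
Since λ = h/p for a photon, λ = 3.769 × 10^-8 m.
Converting to nm: λ = 37.69 nm ≈ 37.7 nm.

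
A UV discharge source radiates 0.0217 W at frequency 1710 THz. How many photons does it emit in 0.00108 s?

Total energy: E_total = P·t = 0.0217 × 0.00108 = 2.344e-5 J.
Per-photon energy: E = 1.133e-18 J.
N = E_total / E_photon = 2.07e13.

2.07e13 photons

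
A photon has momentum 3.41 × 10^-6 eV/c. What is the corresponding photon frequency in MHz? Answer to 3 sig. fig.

First convert: p = 3.41 × 10^-6 eV/c = 1.8224 × 10^-33 kg·m/s.
The photon relation is f = pc/h, giving f = 8.245 × 10^8 Hz.
Converting to MHz: f = 824.5 MHz ≈ 825 MHz.

825 MHz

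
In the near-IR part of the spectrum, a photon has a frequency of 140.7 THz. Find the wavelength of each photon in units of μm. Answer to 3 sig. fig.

2.13 μm

Use c = 2.99792458e8 m/s.
In SI units: f = 140.7 THz = 1.407e14 Hz.
Apply λ = c/f: λ = 2.131e-6 m.
Converting to μm: λ = 2.131 μm ≈ 2.13 μm.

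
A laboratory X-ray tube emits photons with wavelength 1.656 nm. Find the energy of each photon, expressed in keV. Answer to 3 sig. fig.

First convert: λ = 1.656 nm = 1.656e-9 m.
The photon relation is E = hc/λ, giving E = 1.200e-16 J.
Converting to keV: E = 0.7487 keV ≈ 0.749 keV.

0.749 keV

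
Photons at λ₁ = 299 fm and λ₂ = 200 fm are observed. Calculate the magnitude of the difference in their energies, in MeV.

2.05 MeV

Using E = hc/λ: E₁ = 6.644e-13 J, E₂ = 9.932e-13 J.
|ΔE| = |6.644e-13 − 9.932e-13| = 3.29e-13 J = 2.05 MeV.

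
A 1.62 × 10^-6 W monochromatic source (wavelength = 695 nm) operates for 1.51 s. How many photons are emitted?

Total energy: E_total = P·t = 1.62 × 10^-6 × 1.51 = 2.446 × 10^-6 J.
Per-photon energy: E = 2.858 × 10^-19 J.
N = E_total / E_photon = 8.56 × 10^12.

8.56 × 10^12 photons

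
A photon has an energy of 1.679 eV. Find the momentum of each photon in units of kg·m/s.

Convert to SI: E = 1.679 eV = 2.6901 × 10^-19 J.
For a photon p = E/c, so p = 8.973 × 10^-28 kg·m/s.
So p ≈ 8.97 × 10^-28 kg·m/s.

8.97 × 10^-28 kg·m/s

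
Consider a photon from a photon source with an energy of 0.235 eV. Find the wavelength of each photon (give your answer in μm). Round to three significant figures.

5.28 μm

(h = 6.62607015e-34 J·s, c = 2.99792458e8 m/s, 1 eV = 1.602176634e-19 J.)
First convert: E = 0.235 eV = 3.7651e-20 J.
Since λ = hc/E for a photon, λ = 5.276e-6 m.
Converting to μm: λ = 5.276 μm ≈ 5.28 μm.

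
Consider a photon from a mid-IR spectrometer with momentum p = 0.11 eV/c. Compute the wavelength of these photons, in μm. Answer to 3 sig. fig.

Convert to SI: p = 0.11 eV/c = 5.8787 × 10^-29 kg·m/s.
Since λ = h/p for a photon, λ = 1.127 × 10^-5 m.
Converting to μm: λ = 11.27 μm ≈ 11.3 μm.

11.3 μm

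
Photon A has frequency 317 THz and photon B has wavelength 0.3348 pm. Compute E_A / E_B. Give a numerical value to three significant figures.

3.54e-7

E_A = 2.100e-19 J (from frequency = 317 THz, via E = hf).
E_B = 5.933e-13 J (from wavelength = 0.3348 pm, via E = hc/λ).
Ratio = 2.100e-19 / 5.933e-13 = 3.54e-7.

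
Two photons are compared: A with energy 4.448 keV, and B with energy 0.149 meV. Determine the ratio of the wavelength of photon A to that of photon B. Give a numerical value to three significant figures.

λ_A = 2.787 × 10^-10 m (from energy = 4.448 keV, via λ = hc/E).
λ_B = 0.008321 m (from energy = 0.149 meV, via λ = hc/E).
Ratio = 2.787 × 10^-10 / 0.008321 = 3.35 × 10^-8.

3.35 × 10^-8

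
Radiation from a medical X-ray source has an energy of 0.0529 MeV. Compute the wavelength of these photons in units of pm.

(h = 6.62607015 × 10^-34 J·s, c = 2.99792458 × 10^8 m/s, 1 eV = 1.602176634 × 10^-19 J.)
First convert: E = 0.0529 MeV = 8.4755 × 10^-15 J.
Since λ = hc/E for a photon, λ = 2.344 × 10^-11 m.
Converting to pm: λ = 23.44 pm ≈ 23.4 pm.

23.4 pm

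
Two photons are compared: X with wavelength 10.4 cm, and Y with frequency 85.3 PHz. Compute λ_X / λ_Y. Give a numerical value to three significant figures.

2.96 × 10^7

λ_X = 0.1040 m (from wavelength = 10.4 cm, via λ given directly).
λ_Y = 3.515 × 10^-9 m (from frequency = 85.3 PHz, via λ = c/f).
Ratio = 0.1040 / 3.515 × 10^-9 = 2.96 × 10^7.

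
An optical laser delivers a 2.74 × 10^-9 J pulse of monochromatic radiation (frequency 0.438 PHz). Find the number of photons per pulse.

Per-photon energy: E = 2.902 × 10^-19 J (from frequency = 0.438 PHz).
N = E_total / E_photon = 2.74 × 10^-9 J / 2.902 × 10^-19 J = 9.44 × 10^9.

9.44 × 10^9 photons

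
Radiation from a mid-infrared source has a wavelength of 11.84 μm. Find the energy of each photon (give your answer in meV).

105 meV

(h = 6.62607015 × 10^-34 J·s, c = 2.99792458 × 10^8 m/s, 1 eV = 1.602176634 × 10^-19 J.)
Convert to SI: λ = 11.84 μm = 1.184 × 10^-5 m.
Apply E = hc/λ: E = 1.678 × 10^-20 J.
Converting to meV: E = 104.7 meV ≈ 105 meV.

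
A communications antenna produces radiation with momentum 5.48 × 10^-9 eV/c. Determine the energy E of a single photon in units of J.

8.78 × 10^-28 J

Use c = 2.99792458 × 10^8 m/s, 1 eV = 1.602176634 × 10^-19 J.
Convert to SI: p = 5.48 × 10^-9 eV/c = 2.9287 × 10^-36 kg·m/s.
Apply E = pc: E = 8.780 × 10^-28 J.
So E ≈ 8.78 × 10^-28 J.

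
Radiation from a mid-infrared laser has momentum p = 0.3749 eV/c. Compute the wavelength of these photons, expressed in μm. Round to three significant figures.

3.31 μm

Use h = 6.62607015 × 10^-34 J·s, c = 2.99792458 × 10^8 m/s, 1 eV = 1.602176634 × 10^-19 J.
First convert: p = 0.3749 eV/c = 2.0036 × 10^-28 kg·m/s.
For a photon λ = h/p, so λ = 3.307 × 10^-6 m.
Converting to μm: λ = 3.307 μm ≈ 3.31 μm.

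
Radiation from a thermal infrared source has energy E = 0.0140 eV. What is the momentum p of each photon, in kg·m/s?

7.48 × 10^-30 kg·m/s

(c = 2.99792458 × 10^8 m/s, 1 eV = 1.602176634 × 10^-19 J.)
First convert: E = 0.0140 eV = 2.2430 × 10^-21 J.
Apply p = E/c: p = 7.482 × 10^-30 kg·m/s.
So p ≈ 7.48 × 10^-30 kg·m/s.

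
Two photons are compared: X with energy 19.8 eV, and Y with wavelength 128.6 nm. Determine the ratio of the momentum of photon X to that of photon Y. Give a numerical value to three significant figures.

2.05

p_X = 1.058·10^-26 kg·m/s (from energy = 19.8 eV, via p = E/c).
p_Y = 5.152·10^-27 kg·m/s (from wavelength = 128.6 nm, via p = h/λ).
Ratio = 1.058·10^-26 / 5.152·10^-27 = 2.05.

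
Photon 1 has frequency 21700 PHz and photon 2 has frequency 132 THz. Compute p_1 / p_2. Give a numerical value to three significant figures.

p_1 = 4.796e-23 kg·m/s (from frequency = 21700 PHz, via p = hf/c).
p_2 = 2.917e-28 kg·m/s (from frequency = 132 THz, via p = hf/c).
Ratio = 4.796e-23 / 2.917e-28 = 1.64e5.

1.64e5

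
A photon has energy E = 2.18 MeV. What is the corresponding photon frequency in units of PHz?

5.27 × 10^5 PHz

First convert: E = 2.18 MeV = 3.4927 × 10^-13 J.
For a photon f = E/h, so f = 5.271 × 10^20 Hz.
Converting to PHz: f = 527100 PHz ≈ 5.27 × 10^5 PHz.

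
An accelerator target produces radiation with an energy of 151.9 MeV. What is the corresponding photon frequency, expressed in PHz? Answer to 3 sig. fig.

(h = 6.62607015·10^-34 J·s, 1 eV = 1.602176634·10^-19 J.)
First convert: E = 151.9 MeV = 2.4337·10^-11 J.
Apply f = E/h: f = 3.673·10^22 Hz.
Converting to PHz: f = 3.673·10^7 PHz ≈ 3.67·10^7 PHz.

3.67·10^7 PHz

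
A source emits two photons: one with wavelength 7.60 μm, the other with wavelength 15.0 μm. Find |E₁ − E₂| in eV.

0.0805 eV

Using E = hc/λ: E₁ = 2.614 × 10^-20 J, E₂ = 1.324 × 10^-20 J.
|ΔE| = |2.614 × 10^-20 − 1.324 × 10^-20| = 1.29 × 10^-20 J = 0.0805 eV.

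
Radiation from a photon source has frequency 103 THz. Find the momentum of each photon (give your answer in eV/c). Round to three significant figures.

0.426 eV/c

Convert to SI: f = 103 THz = 1.03·10^14 Hz.
Apply p = hf/c: p = 2.277·10^-28 kg·m/s.
Converting to eV/c: p = 0.4260 eV/c ≈ 0.426 eV/c.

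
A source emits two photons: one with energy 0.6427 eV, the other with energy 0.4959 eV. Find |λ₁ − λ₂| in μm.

0.571 μm

Using λ = hc/E: λ₁ = 1.9291 × 10^-6 m, λ₂ = 2.5002 × 10^-6 m.
|Δλ| = |1.9291 × 10^-6 − 2.5002 × 10^-6| = 5.71 × 10^-7 m = 0.571 μm.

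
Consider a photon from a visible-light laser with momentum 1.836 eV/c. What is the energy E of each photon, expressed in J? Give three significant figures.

2.94 × 10^-19 J

In SI units: p = 1.836 eV/c = 9.8121 × 10^-28 kg·m/s.
The photon relation is E = pc, giving E = 2.942 × 10^-19 J.
So E ≈ 2.94 × 10^-19 J.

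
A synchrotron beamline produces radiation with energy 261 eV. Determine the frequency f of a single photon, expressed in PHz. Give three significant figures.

63.1 PHz

Convert to SI: E = 261 eV = 4.1817e-17 J.
The photon relation is f = E/h, giving f = 6.311e16 Hz.
Converting to PHz: f = 63.11 PHz ≈ 63.1 PHz.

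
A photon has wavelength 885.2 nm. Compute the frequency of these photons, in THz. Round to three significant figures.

(c = 2.99792458e8 m/s.)
Convert to SI: λ = 885.2 nm = 8.852e-7 m.
Since f = c/λ for a photon, f = 3.387e14 Hz.
Converting to THz: f = 338.7 THz ≈ 339 THz.

339 THz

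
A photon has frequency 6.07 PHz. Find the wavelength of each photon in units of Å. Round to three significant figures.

494 Å

(c = 2.99792458e8 m/s.)
First convert: f = 6.07 PHz = 6.07e15 Hz.
The photon relation is λ = c/f, giving λ = 4.939e-8 m.
Converting to Å: λ = 493.9 Å ≈ 494 Å.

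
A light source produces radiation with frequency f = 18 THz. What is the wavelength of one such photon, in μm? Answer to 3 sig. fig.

Use c = 2.99792458 × 10^8 m/s.
First convert: f = 18 THz = 1.8 × 10^13 Hz.
For a photon λ = c/f, so λ = 1.666 × 10^-5 m.
Converting to μm: λ = 16.66 μm ≈ 16.7 μm.

16.7 μm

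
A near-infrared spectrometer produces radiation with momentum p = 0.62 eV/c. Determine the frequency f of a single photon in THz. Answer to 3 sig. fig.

Take h = 6.62607015 × 10^-34 J·s, c = 2.99792458 × 10^8 m/s, 1 eV = 1.602176634 × 10^-19 J.
First convert: p = 0.62 eV/c = 3.3135 × 10^-28 kg·m/s.
Apply f = pc/h: f = 1.499 × 10^14 Hz.
Converting to THz: f = 149.9 THz ≈ 150 THz.

150 THz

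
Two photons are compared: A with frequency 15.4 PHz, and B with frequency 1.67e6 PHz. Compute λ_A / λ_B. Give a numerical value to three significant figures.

λ_A = 1.947e-8 m (from frequency = 15.4 PHz, via λ = c/f).
λ_B = 1.795e-13 m (from frequency = 1.67e6 PHz, via λ = c/f).
Ratio = 1.947e-8 / 1.795e-13 = 1.08e5.

1.08e5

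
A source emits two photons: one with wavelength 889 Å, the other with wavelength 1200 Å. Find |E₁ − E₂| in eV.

Using E = hc/λ: E₁ = 2.234e-18 J, E₂ = 1.655e-18 J.
|ΔE| = |2.234e-18 − 1.655e-18| = 5.79e-19 J = 3.61 eV.

3.61 eV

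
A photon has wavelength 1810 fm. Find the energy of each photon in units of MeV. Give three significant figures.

0.685 MeV

Convert to SI: λ = 1810 fm = 1.81·10^-12 m.
Apply E = hc/λ: E = 1.097·10^-13 J.
Converting to MeV: E = 0.6850 MeV ≈ 0.685 MeV.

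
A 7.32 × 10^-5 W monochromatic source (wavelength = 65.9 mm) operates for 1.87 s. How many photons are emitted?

Total energy: E_total = P·t = 7.32 × 10^-5 × 1.87 = 1.369 × 10^-4 J.
Per-photon energy: E = 3.014 × 10^-24 J.
N = E_total / E_photon = 4.54 × 10^19.

4.54 × 10^19 photons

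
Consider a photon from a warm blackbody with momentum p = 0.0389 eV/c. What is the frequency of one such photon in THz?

In SI units: p = 0.0389 eV/c = 2.0789 × 10^-29 kg·m/s.
Since f = pc/h for a photon, f = 9.406 × 10^12 Hz.
Converting to THz: f = 9.406 THz ≈ 9.41 THz.

9.41 THz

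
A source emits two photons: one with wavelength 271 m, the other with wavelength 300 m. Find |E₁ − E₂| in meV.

4.42e-7 meV

Using E = hc/λ: E₁ = 7.330e-28 J, E₂ = 6.621e-28 J.
|ΔE| = |7.330e-28 − 6.621e-28| = 7.09e-29 J = 4.42e-7 meV.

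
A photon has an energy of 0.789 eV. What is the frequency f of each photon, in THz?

191 THz

Convert to SI: E = 0.789 eV = 1.2641e-19 J.
Since f = E/h for a photon, f = 1.908e14 Hz.
Converting to THz: f = 190.8 THz ≈ 191 THz.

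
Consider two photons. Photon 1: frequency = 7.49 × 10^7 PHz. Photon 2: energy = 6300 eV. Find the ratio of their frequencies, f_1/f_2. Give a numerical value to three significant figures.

4.92 × 10^4

f_1 = 7.490 × 10^22 Hz (from frequency = 7.49 × 10^7 PHz, via f given directly).
f_2 = 1.523 × 10^18 Hz (from energy = 6300 eV, via f = E/h).
Ratio = 7.490 × 10^22 / 1.523 × 10^18 = 4.92 × 10^4.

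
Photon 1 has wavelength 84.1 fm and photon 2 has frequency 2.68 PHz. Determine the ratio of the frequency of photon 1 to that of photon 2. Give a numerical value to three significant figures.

1.33e6

f_1 = 3.565e21 Hz (from wavelength = 84.1 fm, via f = c/λ).
f_2 = 2.680e15 Hz (from frequency = 2.68 PHz, via f given directly).
Ratio = 3.565e21 / 2.680e15 = 1.33e6.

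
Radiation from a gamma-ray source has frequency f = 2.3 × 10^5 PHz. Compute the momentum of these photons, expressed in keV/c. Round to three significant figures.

951 keV/c

Take h = 6.62607015 × 10^-34 J·s, c = 2.99792458 × 10^8 m/s, 1 eV = 1.602176634 × 10^-19 J.
Convert to SI: f = 2.3 × 10^5 PHz = 2.3 × 10^20 Hz.
Apply p = hf/c: p = 5.084 × 10^-22 kg·m/s.
Converting to keV/c: p = 951.2 keV/c ≈ 951 keV/c.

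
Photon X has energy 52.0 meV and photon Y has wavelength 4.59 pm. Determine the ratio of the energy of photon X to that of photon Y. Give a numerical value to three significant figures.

1.93 × 10^-7

E_X = 8.331 × 10^-21 J (from energy = 52.0 meV, via E given directly).
E_Y = 4.328 × 10^-14 J (from wavelength = 4.59 pm, via E = hc/λ).
Ratio = 8.331 × 10^-21 / 4.328 × 10^-14 = 1.93 × 10^-7.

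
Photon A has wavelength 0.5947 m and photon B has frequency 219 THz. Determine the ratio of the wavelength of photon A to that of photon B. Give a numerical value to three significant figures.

λ_A = 0.5947 m (from wavelength = 0.5947 m, via λ given directly).
λ_B = 1.369·10^-6 m (from frequency = 219 THz, via λ = c/f).
Ratio = 0.5947 / 1.369·10^-6 = 4.34·10^5.

4.34·10^5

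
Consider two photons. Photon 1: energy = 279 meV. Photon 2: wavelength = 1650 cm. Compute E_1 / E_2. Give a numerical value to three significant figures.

3.71e6

E_1 = 4.470e-20 J (from energy = 279 meV, via E given directly).
E_2 = 1.204e-26 J (from wavelength = 1650 cm, via E = hc/λ).
Ratio = 4.470e-20 / 1.204e-26 = 3.71e6.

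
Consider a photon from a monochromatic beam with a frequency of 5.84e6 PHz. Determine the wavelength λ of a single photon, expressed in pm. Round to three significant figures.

Take c = 2.99792458e8 m/s.
In SI units: f = 5.84e6 PHz = 5.84e21 Hz.
Since λ = c/f for a photon, λ = 5.133e-14 m.
Converting to pm: λ = 0.05133 pm ≈ 0.0513 pm.

0.0513 pm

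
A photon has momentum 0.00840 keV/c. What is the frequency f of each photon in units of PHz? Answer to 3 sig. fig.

(h = 6.62607015e-34 J·s, c = 2.99792458e8 m/s, 1 eV = 1.602176634e-19 J.)
Convert to SI: p = 0.00840 keV/c = 4.4892e-27 kg·m/s.
The photon relation is f = pc/h, giving f = 2.031e15 Hz.
Converting to PHz: f = 2.031 PHz ≈ 2.03 PHz.

2.03 PHz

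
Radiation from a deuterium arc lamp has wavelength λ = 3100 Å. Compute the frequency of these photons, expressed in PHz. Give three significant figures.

0.967 PHz

In SI units: λ = 3100 Å = 3.10e-7 m.
Apply f = c/λ: f = 9.671e14 Hz.
Converting to PHz: f = 0.9671 PHz ≈ 0.967 PHz.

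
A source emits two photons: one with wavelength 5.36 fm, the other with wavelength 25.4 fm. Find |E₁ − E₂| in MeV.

Using E = hc/λ: E₁ = 3.706 × 10^-11 J, E₂ = 7.821 × 10^-12 J.
|ΔE| = |3.706 × 10^-11 − 7.821 × 10^-12| = 2.92 × 10^-11 J = 183 MeV.

183 MeV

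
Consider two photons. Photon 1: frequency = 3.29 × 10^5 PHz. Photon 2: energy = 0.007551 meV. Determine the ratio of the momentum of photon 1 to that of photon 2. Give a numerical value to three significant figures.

1.80 × 10^11

p_1 = 7.272 × 10^-22 kg·m/s (from frequency = 3.29 × 10^5 PHz, via p = hf/c).
p_2 = 4.035 × 10^-33 kg·m/s (from energy = 0.007551 meV, via p = E/c).
Ratio = 7.272 × 10^-22 / 4.035 × 10^-33 = 1.80 × 10^11.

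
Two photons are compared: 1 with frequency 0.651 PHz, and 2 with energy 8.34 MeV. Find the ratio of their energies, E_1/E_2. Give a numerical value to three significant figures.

E_1 = 4.314 × 10^-19 J (from frequency = 0.651 PHz, via E = hf).
E_2 = 1.336 × 10^-12 J (from energy = 8.34 MeV, via E given directly).
Ratio = 4.314 × 10^-19 / 1.336 × 10^-12 = 3.23 × 10^-7.

3.23 × 10^-7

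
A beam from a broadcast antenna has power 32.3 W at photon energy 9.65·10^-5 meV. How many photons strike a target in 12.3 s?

2.57·10^28 photons

Total energy: E_total = P·t = 32.3 × 12.3 = 397.3 J.
Per-photon energy: E = 1.546·10^-26 J.
N = E_total / E_photon = 2.57·10^28.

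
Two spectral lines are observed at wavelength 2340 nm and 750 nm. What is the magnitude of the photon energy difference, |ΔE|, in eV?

Using E = hc/λ: E₁ = 8.489 × 10^-20 J, E₂ = 2.649 × 10^-19 J.
|ΔE| = |8.489 × 10^-20 − 2.649 × 10^-19| = 1.80 × 10^-19 J = 1.12 eV.

1.12 eV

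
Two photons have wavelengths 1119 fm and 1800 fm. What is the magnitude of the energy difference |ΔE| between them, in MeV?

0.419 MeV

Using E = hc/λ: E₁ = 1.7752 × 10^-13 J, E₂ = 1.1036 × 10^-13 J.
|ΔE| = |1.7752 × 10^-13 − 1.1036 × 10^-13| = 6.72 × 10^-14 J = 0.419 MeV.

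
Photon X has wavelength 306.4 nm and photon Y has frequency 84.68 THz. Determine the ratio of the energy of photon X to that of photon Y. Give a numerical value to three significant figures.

11.6

E_X = 6.483e-19 J (from wavelength = 306.4 nm, via E = hc/λ).
E_Y = 5.611e-20 J (from frequency = 84.68 THz, via E = hf).
Ratio = 6.483e-19 / 5.611e-20 = 11.6.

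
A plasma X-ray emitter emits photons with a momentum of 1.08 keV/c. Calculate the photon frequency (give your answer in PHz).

261 PHz

In SI units: p = 1.08 keV/c = 5.7718e-25 kg·m/s.
The photon relation is f = pc/h, giving f = 2.611e17 Hz.
Converting to PHz: f = 261.1 PHz ≈ 261 PHz.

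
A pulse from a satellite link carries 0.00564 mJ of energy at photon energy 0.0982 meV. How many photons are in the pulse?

Per-photon energy: E = 1.573 × 10^-23 J (from energy = 0.0982 meV).
N = E_total / E_photon = 5.64 × 10^-6 J / 1.573 × 10^-23 J = 3.58 × 10^17.

3.58 × 10^17 photons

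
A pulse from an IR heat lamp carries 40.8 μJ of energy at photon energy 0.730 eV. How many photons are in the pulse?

Per-photon energy: E = 1.170e-19 J (from energy = 0.730 eV).
N = E_total / E_photon = 4.08e-5 J / 1.170e-19 J = 3.49e14.

3.49e14 photons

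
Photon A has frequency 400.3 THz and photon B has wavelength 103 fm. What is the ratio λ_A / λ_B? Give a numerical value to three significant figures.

7.27 × 10^6

λ_A = 7.489 × 10^-7 m (from frequency = 400.3 THz, via λ = c/f).
λ_B = 1.030 × 10^-13 m (from wavelength = 103 fm, via λ given directly).
Ratio = 7.489 × 10^-7 / 1.030 × 10^-13 = 7.27 × 10^6.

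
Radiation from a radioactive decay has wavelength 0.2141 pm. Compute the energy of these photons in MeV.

(h = 6.62607015e-34 J·s, c = 2.99792458e8 m/s, 1 eV = 1.602176634e-19 J.)
In SI units: λ = 0.2141 pm = 2.141e-13 m.
The photon relation is E = hc/λ, giving E = 9.278e-13 J.
Converting to MeV: E = 5.791 MeV ≈ 5.79 MeV.

5.79 MeV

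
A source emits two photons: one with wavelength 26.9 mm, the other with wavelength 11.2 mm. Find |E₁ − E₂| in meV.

Using E = hc/λ: E₁ = 7.385 × 10^-24 J, E₂ = 1.774 × 10^-23 J.
|ΔE| = |7.385 × 10^-24 − 1.774 × 10^-23| = 1.04 × 10^-23 J = 0.0646 meV.

0.0646 meV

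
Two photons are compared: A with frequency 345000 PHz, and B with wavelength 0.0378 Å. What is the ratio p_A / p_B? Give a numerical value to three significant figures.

p_A = 7.625e-22 kg·m/s (from frequency = 345000 PHz, via p = hf/c).
p_B = 1.753e-22 kg·m/s (from wavelength = 0.0378 Å, via p = h/λ).
Ratio = 7.625e-22 / 1.753e-22 = 4.35.

4.35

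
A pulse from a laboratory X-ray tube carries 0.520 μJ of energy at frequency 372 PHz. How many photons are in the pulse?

2.11 × 10^9 photons

Per-photon energy: E = 2.465 × 10^-16 J (from frequency = 372 PHz).
N = E_total / E_photon = 5.20 × 10^-7 J / 2.465 × 10^-16 J = 2.11 × 10^9.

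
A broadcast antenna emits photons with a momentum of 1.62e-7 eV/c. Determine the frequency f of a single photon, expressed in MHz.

Take h = 6.62607015e-34 J·s, c = 2.99792458e8 m/s, 1 eV = 1.602176634e-19 J.
In SI units: p = 1.62e-7 eV/c = 8.6577e-35 kg·m/s.
The photon relation is f = pc/h, giving f = 3.917e7 Hz.
Converting to MHz: f = 39.17 MHz ≈ 39.2 MHz.

39.2 MHz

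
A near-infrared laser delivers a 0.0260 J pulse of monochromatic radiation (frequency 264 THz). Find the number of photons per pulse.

1.49e17 photons

Per-photon energy: E = 1.749e-19 J (from frequency = 264 THz).
N = E_total / E_photon = 0.0260 J / 1.749e-19 J = 1.49e17.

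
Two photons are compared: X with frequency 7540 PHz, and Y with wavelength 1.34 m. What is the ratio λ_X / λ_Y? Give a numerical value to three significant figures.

λ_X = 3.976e-11 m (from frequency = 7540 PHz, via λ = c/f).
λ_Y = 1.340 m (from wavelength = 1.34 m, via λ given directly).
Ratio = 3.976e-11 / 1.340 = 2.97e-11.

2.97e-11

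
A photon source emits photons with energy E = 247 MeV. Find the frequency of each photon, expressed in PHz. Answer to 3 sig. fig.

5.97e7 PHz

Use h = 6.62607015e-34 J·s, 1 eV = 1.602176634e-19 J.
Convert to SI: E = 247 MeV = 3.9574e-11 J.
The photon relation is f = E/h, giving f = 5.972e22 Hz.
Converting to PHz: f = 5.972e7 PHz ≈ 5.97e7 PHz.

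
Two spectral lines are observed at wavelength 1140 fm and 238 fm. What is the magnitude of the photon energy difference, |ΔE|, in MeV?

Using E = hc/λ: E₁ = 1.742e-13 J, E₂ = 8.346e-13 J.
|ΔE| = |1.742e-13 − 8.346e-13| = 6.60e-13 J = 4.12 MeV.

4.12 MeV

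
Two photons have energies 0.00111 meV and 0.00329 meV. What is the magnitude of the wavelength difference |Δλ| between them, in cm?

74.0 cm

Using λ = hc/E: λ₁ = 1.117 m, λ₂ = 0.3769 m.
|Δλ| = |1.117 − 0.3769| = 0.740 m = 74.0 cm.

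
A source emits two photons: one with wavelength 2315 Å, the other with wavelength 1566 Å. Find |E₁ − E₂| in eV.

2.56 eV

Using E = hc/λ: E₁ = 8.5808 × 10^-19 J, E₂ = 1.2685 × 10^-18 J.
|ΔE| = |8.5808 × 10^-19 − 1.2685 × 10^-18| = 4.10 × 10^-19 J = 2.56 eV.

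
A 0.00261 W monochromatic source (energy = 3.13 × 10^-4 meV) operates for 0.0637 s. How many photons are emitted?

Total energy: E_total = P·t = 0.00261 × 0.0637 = 1.663 × 10^-4 J.
Per-photon energy: E = 5.015 × 10^-26 J.
N = E_total / E_photon = 3.32 × 10^21.

3.32 × 10^21 photons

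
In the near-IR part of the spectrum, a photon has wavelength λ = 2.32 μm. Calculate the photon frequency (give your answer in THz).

Take c = 2.99792458 × 10^8 m/s.
In SI units: λ = 2.32 μm = 2.32 × 10^-6 m.
For a photon f = c/λ, so f = 1.292 × 10^14 Hz.
Converting to THz: f = 129.2 THz ≈ 129 THz.

129 THz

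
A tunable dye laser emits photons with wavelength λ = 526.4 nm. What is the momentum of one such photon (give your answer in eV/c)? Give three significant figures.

(h = 6.62607015e-34 J·s, c = 2.99792458e8 m/s, 1 eV = 1.602176634e-19 J.)
Convert to SI: λ = 526.4 nm = 5.264e-7 m.
For a photon p = h/λ, so p = 1.259e-27 kg·m/s.
Converting to eV/c: p = 2.355 eV/c ≈ 2.36 eV/c.

2.36 eV/c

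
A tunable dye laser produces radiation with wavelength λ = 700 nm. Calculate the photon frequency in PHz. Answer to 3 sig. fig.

In SI units: λ = 700 nm = 7.0e-7 m.
For a photon f = c/λ, so f = 4.283e14 Hz.
Converting to PHz: f = 0.4283 PHz ≈ 0.428 PHz.

0.428 PHz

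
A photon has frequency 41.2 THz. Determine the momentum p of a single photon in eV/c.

0.170 eV/c

(h = 6.62607015·10^-34 J·s, c = 2.99792458·10^8 m/s, 1 eV = 1.602176634·10^-19 J.)
First convert: f = 41.2 THz = 4.12·10^13 Hz.
The photon relation is p = hf/c, giving p = 9.106·10^-29 kg·m/s.
Converting to eV/c: p = 0.1704 eV/c ≈ 0.170 eV/c.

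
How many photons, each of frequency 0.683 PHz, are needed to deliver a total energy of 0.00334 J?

Per-photon energy: E = 4.526·10^-19 J (from frequency = 0.683 PHz).
N = E_total / E_photon = 0.00334 J / 4.526·10^-19 J = 7.38·10^15.

7.38·10^15 photons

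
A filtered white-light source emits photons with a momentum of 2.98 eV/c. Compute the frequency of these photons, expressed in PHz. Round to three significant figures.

Use h = 6.62607015 × 10^-34 J·s, c = 2.99792458 × 10^8 m/s, 1 eV = 1.602176634 × 10^-19 J.
In SI units: p = 2.98 eV/c = 1.5926 × 10^-27 kg·m/s.
Since f = pc/h for a photon, f = 7.206 × 10^14 Hz.
Converting to PHz: f = 0.7206 PHz ≈ 0.721 PHz.

0.721 PHz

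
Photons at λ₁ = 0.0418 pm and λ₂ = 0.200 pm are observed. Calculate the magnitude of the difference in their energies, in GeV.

0.0235 GeV

Using E = hc/λ: E₁ = 4.752 × 10^-12 J, E₂ = 9.932 × 10^-13 J.
|ΔE| = |4.752 × 10^-12 − 9.932 × 10^-13| = 3.76 × 10^-12 J = 0.0235 GeV.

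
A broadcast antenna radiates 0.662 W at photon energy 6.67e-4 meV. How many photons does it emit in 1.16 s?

Total energy: E_total = P·t = 0.662 × 1.16 = 0.7679 J.
Per-photon energy: E = 1.069e-25 J.
N = E_total / E_photon = 7.19e24.

7.19e24 photons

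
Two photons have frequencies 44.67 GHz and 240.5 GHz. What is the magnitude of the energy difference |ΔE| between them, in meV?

Using E = hf: E₁ = 2.9599 × 10^-23 J, E₂ = 1.5936 × 10^-22 J.
|ΔE| = |2.9599 × 10^-23 − 1.5936 × 10^-22| = 1.30 × 10^-22 J = 0.810 meV.

0.810 meV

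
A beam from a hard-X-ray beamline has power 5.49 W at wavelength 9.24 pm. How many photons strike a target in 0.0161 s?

Total energy: E_total = P·t = 5.49 × 0.0161 = 0.08839 J.
Per-photon energy: E = 2.150 × 10^-14 J.
N = E_total / E_photon = 4.11 × 10^12.

4.11 × 10^12 photons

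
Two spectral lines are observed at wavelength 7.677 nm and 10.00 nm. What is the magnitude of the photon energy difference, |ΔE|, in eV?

37.5 eV

Using E = hc/λ: E₁ = 2.5875 × 10^-17 J, E₂ = 1.9864 × 10^-17 J.
|ΔE| = |2.5875 × 10^-17 − 1.9864 × 10^-17| = 6.01 × 10^-18 J = 37.5 eV.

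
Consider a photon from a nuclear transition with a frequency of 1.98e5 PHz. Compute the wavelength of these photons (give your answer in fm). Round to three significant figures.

Take c = 2.99792458e8 m/s.
First convert: f = 1.98e5 PHz = 1.98e20 Hz.
For a photon λ = c/f, so λ = 1.514e-12 m.
Converting to fm: λ = 1514 fm ≈ 1510 fm.

1510 fm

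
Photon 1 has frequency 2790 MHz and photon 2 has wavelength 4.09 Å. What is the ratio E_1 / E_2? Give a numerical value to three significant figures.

E_1 = 1.849e-24 J (from frequency = 2790 MHz, via E = hf).
E_2 = 4.857e-16 J (from wavelength = 4.09 Å, via E = hc/λ).
Ratio = 1.849e-24 / 4.857e-16 = 3.81e-9.

3.81e-9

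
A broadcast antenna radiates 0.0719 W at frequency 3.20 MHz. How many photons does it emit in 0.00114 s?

Total energy: E_total = P·t = 0.0719 × 0.00114 = 8.197 × 10^-5 J.
Per-photon energy: E = 2.120 × 10^-27 J.
N = E_total / E_photon = 3.87 × 10^22.

3.87 × 10^22 photons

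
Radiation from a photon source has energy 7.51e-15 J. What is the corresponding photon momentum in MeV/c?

Take c = 2.99792458e8 m/s, 1 eV = 1.602176634e-19 J.
Apply p = E/c: p = 2.505e-23 kg·m/s.
Converting to MeV/c: p = 0.04687 MeV/c ≈ 0.0469 MeV/c.

0.0469 MeV/c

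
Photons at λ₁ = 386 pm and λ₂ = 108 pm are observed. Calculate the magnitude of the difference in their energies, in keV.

Using E = hc/λ: E₁ = 5.146 × 10^-16 J, E₂ = 1.839 × 10^-15 J.
|ΔE| = |5.146 × 10^-16 − 1.839 × 10^-15| = 1.32 × 10^-15 J = 8.27 keV.

8.27 keV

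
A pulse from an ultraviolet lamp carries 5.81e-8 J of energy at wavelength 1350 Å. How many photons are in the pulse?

Per-photon energy: E = 1.471e-18 J (from wavelength = 1350 Å).
N = E_total / E_photon = 5.81e-8 J / 1.471e-18 J = 3.95e10.

3.95e10 photons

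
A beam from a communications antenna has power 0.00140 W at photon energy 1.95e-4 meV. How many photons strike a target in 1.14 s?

Total energy: E_total = P·t = 0.00140 × 1.14 = 0.001596 J.
Per-photon energy: E = 3.124e-26 J.
N = E_total / E_photon = 5.11e22.

5.11e22 photons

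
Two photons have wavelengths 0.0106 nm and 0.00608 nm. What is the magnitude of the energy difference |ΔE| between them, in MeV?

Using E = hc/λ: E₁ = 1.874 × 10^-14 J, E₂ = 3.267 × 10^-14 J.
|ΔE| = |1.874 × 10^-14 − 3.267 × 10^-14| = 1.39 × 10^-14 J = 0.0870 MeV.

0.0870 MeV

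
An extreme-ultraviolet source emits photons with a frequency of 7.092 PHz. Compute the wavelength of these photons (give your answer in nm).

42.3 nm

Use c = 2.99792458·10^8 m/s.
First convert: f = 7.092 PHz = 7.092·10^15 Hz.
For a photon λ = c/f, so λ = 4.227·10^-8 m.
Converting to nm: λ = 42.27 nm ≈ 42.3 nm.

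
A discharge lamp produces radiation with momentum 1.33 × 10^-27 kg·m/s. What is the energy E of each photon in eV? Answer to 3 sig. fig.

2.49 eV

(c = 2.99792458 × 10^8 m/s, 1 eV = 1.602176634 × 10^-19 J.)
Since E = pc for a photon, E = 3.987 × 10^-19 J.
Converting to eV: E = 2.489 eV ≈ 2.49 eV.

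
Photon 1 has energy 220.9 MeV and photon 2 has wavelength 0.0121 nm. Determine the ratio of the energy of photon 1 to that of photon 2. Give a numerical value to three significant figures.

E_1 = 3.539·10^-11 J (from energy = 220.9 MeV, via E given directly).
E_2 = 1.642·10^-14 J (from wavelength = 0.0121 nm, via E = hc/λ).
Ratio = 3.539·10^-11 / 1.642·10^-14 = 2160.

2160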